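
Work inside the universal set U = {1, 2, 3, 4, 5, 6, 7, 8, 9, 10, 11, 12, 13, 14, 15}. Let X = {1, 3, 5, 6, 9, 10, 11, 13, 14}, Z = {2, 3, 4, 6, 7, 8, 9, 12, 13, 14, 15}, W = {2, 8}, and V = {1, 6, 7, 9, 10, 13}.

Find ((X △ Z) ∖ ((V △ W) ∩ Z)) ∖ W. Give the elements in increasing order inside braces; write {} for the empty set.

{1, 4, 5, 10, 11, 12, 15}

X △ Z = {1, 2, 4, 5, 7, 8, 10, 11, 12, 15}
V △ W = {1, 2, 6, 7, 8, 9, 10, 13}
(V △ W) ∩ Z = {2, 6, 7, 8, 9, 13}
(X △ Z) ∖ ((V △ W) ∩ Z) = {1, 4, 5, 10, 11, 12, 15}
((X △ Z) ∖ ((V △ W) ∩ Z)) ∖ W = {1, 4, 5, 10, 11, 12, 15}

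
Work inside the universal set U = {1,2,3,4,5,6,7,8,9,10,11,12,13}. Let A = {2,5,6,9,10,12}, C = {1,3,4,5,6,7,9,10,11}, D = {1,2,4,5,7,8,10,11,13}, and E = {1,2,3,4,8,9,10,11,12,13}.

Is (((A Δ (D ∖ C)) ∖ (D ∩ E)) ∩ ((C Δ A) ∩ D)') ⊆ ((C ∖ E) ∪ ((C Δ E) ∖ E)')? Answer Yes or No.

Yes

D ∖ C = {2,8,13}
A Δ (D ∖ C) = {5,6,8,9,10,12,13}
D ∩ E = {1,2,4,8,10,11,13}
(A Δ (D ∖ C)) ∖ (D ∩ E) = {5,6,9,12}
C Δ A = {1,2,3,4,7,11,12}
(C Δ A) ∩ D = {1,2,4,7,11}
((C Δ A) ∩ D)' = {3,5,6,8,9,10,12,13}
((A Δ (D ∖ C)) ∖ (D ∩ E)) ∩ ((C Δ A) ∩ D)' = {5,6,9,12}
C ∖ E = {5,6,7}
C Δ E = {2,5,6,7,8,12,13}
(C Δ E) ∖ E = {5,6,7}
((C Δ E) ∖ E)' = {1,2,3,4,8,9,10,11,12,13}
(C ∖ E) ∪ ((C Δ E) ∖ E)' = {1,2,3,4,5,6,7,8,9,10,11,12,13}
Every element of {5,6,9,12} is in {1,2,3,4,5,6,7,8,9,10,11,12,13}, so ((A Δ (D ∖ C)) ∖ (D ∩ E)) ∩ ((C Δ A) ∩ D)' ⊆ (C ∖ E) ∪ ((C Δ E) ∖ E)'.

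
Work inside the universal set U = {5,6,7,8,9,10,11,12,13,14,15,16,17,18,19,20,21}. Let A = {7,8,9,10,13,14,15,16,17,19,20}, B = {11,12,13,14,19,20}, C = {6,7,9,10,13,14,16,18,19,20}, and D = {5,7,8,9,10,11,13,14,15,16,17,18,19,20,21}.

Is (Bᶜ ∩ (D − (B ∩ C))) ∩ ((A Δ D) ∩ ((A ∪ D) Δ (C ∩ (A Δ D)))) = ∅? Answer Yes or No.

No

Bᶜ = {5,6,7,8,9,10,15,16,17,18,21}
B ∩ C = {13,14,19,20}
D − (B ∩ C) = {5,7,8,9,10,11,15,16,17,18,21}
Bᶜ ∩ (D − (B ∩ C)) = {5,7,8,9,10,15,16,17,18,21}
A Δ D = {5,11,18,21}
A ∪ D = {5,7,8,9,10,11,13,14,15,16,17,18,19,20,21}
C ∩ (A Δ D) = {18}
(A ∪ D) Δ (C ∩ (A Δ D)) = {5,7,8,9,10,11,13,14,15,16,17,19,20,21}
(A Δ D) ∩ ((A ∪ D) Δ (C ∩ (A Δ D))) = {5,11,21}
5 lies in both, so they are not disjoint.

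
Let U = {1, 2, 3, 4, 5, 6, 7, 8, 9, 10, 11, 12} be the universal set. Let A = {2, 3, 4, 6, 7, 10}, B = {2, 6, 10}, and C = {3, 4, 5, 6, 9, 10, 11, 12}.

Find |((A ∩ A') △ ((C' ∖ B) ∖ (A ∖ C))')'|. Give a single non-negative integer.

2

A' = {1, 5, 8, 9, 11, 12}
A ∩ A' = {}
C' = {1, 2, 7, 8}
C' ∖ B = {1, 7, 8}
A ∖ C = {2, 7}
(C' ∖ B) ∖ (A ∖ C) = {1, 8}
((C' ∖ B) ∖ (A ∖ C))' = {2, 3, 4, 5, 6, 7, 9, 10, 11, 12}
(A ∩ A') △ ((C' ∖ B) ∖ (A ∖ C))' = {2, 3, 4, 5, 6, 7, 9, 10, 11, 12}
((A ∩ A') △ ((C' ∖ B) ∖ (A ∖ C))')' = {1, 8}
|((A ∩ A') △ ((C' ∖ B) ∖ (A ∖ C))')'| = 2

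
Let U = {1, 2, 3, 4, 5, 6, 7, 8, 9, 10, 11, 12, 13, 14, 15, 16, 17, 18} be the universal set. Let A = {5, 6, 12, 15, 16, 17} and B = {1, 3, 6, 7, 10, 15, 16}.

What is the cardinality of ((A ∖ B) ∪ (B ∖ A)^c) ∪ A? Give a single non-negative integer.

A ∖ B = {5, 12, 17}
B ∖ A = {1, 3, 7, 10}
(B ∖ A)^c = {2, 4, 5, 6, 8, 9, 11, 12, 13, 14, 15, 16, 17, 18}
(A ∖ B) ∪ (B ∖ A)^c = {2, 4, 5, 6, 8, 9, 11, 12, 13, 14, 15, 16, 17, 18}
((A ∖ B) ∪ (B ∖ A)^c) ∪ A = {2, 4, 5, 6, 8, 9, 11, 12, 13, 14, 15, 16, 17, 18}
|((A ∖ B) ∪ (B ∖ A)^c) ∪ A| = 14

14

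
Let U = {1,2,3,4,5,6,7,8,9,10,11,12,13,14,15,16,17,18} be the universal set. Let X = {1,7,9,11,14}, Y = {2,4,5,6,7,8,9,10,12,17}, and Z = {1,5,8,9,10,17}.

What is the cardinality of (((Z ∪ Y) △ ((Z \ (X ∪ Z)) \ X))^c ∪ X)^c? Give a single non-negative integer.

8

Z ∪ Y = {1,2,4,5,6,7,8,9,10,12,17}
X ∪ Z = {1,5,7,8,9,10,11,14,17}
Z \ (X ∪ Z) = {}
(Z \ (X ∪ Z)) \ X = {}
(Z ∪ Y) △ ((Z \ (X ∪ Z)) \ X) = {1,2,4,5,6,7,8,9,10,12,17}
((Z ∪ Y) △ ((Z \ (X ∪ Z)) \ X))^c = {3,11,13,14,15,16,18}
((Z ∪ Y) △ ((Z \ (X ∪ Z)) \ X))^c ∪ X = {1,3,7,9,11,13,14,15,16,18}
(((Z ∪ Y) △ ((Z \ (X ∪ Z)) \ X))^c ∪ X)^c = {2,4,5,6,8,10,12,17}
|(((Z ∪ Y) △ ((Z \ (X ∪ Z)) \ X))^c ∪ X)^c| = 8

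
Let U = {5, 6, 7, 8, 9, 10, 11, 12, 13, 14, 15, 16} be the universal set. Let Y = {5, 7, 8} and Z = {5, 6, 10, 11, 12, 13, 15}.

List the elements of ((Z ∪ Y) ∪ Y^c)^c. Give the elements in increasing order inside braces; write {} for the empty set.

{}

Z ∪ Y = {5, 6, 7, 8, 10, 11, 12, 13, 15}
Y^c = {6, 9, 10, 11, 12, 13, 14, 15, 16}
(Z ∪ Y) ∪ Y^c = {5, 6, 7, 8, 9, 10, 11, 12, 13, 14, 15, 16}
((Z ∪ Y) ∪ Y^c)^c = {}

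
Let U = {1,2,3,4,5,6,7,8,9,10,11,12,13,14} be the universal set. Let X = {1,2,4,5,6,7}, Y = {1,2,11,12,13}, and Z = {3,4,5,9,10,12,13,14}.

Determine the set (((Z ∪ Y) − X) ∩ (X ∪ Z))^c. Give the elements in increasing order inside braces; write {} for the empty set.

{1,2,4,5,6,7,8,11}

Z ∪ Y = {1,2,3,4,5,9,10,11,12,13,14}
(Z ∪ Y) − X = {3,9,10,11,12,13,14}
X ∪ Z = {1,2,3,4,5,6,7,9,10,12,13,14}
((Z ∪ Y) − X) ∩ (X ∪ Z) = {3,9,10,12,13,14}
(((Z ∪ Y) − X) ∩ (X ∪ Z))^c = {1,2,4,5,6,7,8,11}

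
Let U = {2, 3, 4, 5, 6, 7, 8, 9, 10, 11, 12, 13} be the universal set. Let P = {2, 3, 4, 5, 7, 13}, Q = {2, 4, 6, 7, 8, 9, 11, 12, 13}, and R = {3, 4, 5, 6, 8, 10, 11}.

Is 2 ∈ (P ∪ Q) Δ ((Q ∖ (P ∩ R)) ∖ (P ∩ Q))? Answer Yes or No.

Yes

2 ∈ P and 2 ∈ Q, so 2 ∈ P ∪ Q
2 ∈ P and 2 ∉ R, so 2 ∉ P ∩ R
2 ∈ Q and 2 ∉ (P ∩ R), so 2 ∈ Q ∖ (P ∩ R)
2 ∈ P and 2 ∈ Q, so 2 ∈ P ∩ Q
2 ∈ (Q ∖ (P ∩ R)) and 2 ∈ (P ∩ Q), so 2 ∉ (Q ∖ (P ∩ R)) ∖ (P ∩ Q)
2 ∈ (P ∪ Q) and 2 ∉ ((Q ∖ (P ∩ R)) ∖ (P ∩ Q)), so 2 ∈ (P ∪ Q) Δ ((Q ∖ (P ∩ R)) ∖ (P ∩ Q))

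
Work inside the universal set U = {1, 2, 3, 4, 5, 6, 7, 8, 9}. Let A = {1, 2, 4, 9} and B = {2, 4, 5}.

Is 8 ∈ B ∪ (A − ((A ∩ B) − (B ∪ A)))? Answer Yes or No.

8 ∉ A and 8 ∉ B, so 8 ∉ A ∩ B
8 ∉ B and 8 ∉ A, so 8 ∉ B ∪ A
8 ∉ (A ∩ B) and 8 ∉ (B ∪ A), so 8 ∉ (A ∩ B) − (B ∪ A)
8 ∉ A and 8 ∉ ((A ∩ B) − (B ∪ A)), so 8 ∉ A − ((A ∩ B) − (B ∪ A))
8 ∉ B and 8 ∉ (A − ((A ∩ B) − (B ∪ A))), so 8 ∉ B ∪ (A − ((A ∩ B) − (B ∪ A)))

No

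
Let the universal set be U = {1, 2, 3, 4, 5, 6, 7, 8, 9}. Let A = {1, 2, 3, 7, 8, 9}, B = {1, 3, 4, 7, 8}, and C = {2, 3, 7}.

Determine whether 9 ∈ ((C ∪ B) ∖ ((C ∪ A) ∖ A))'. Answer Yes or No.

Yes

9 ∉ C and 9 ∉ B, so 9 ∉ C ∪ B
9 ∉ C and 9 ∈ A, so 9 ∈ C ∪ A
9 ∈ (C ∪ A) and 9 ∈ A, so 9 ∉ (C ∪ A) ∖ A
9 ∉ (C ∪ B) and 9 ∉ ((C ∪ A) ∖ A), so 9 ∉ (C ∪ B) ∖ ((C ∪ A) ∖ A)
9 ∈ ((C ∪ B) ∖ ((C ∪ A) ∖ A))' since 9 ∉ ((C ∪ B) ∖ ((C ∪ A) ∖ A))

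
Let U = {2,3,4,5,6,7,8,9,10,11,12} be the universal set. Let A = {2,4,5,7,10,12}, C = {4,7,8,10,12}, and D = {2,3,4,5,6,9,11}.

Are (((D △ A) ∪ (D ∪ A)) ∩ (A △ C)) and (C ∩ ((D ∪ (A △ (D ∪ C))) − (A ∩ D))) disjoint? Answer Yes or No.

Yes

D △ A = {3,6,7,9,10,11,12}
D ∪ A = {2,3,4,5,6,7,9,10,11,12}
(D △ A) ∪ (D ∪ A) = {2,3,4,5,6,7,9,10,11,12}
A △ C = {2,5,8}
((D △ A) ∪ (D ∪ A)) ∩ (A △ C) = {2,5}
D ∪ C = {2,3,4,5,6,7,8,9,10,11,12}
A △ (D ∪ C) = {3,6,8,9,11}
D ∪ (A △ (D ∪ C)) = {2,3,4,5,6,8,9,11}
A ∩ D = {2,4,5}
(D ∪ (A △ (D ∪ C))) − (A ∩ D) = {3,6,8,9,11}
C ∩ ((D ∪ (A △ (D ∪ C))) − (A ∩ D)) = {8}
{2,5} and {8} share no elements.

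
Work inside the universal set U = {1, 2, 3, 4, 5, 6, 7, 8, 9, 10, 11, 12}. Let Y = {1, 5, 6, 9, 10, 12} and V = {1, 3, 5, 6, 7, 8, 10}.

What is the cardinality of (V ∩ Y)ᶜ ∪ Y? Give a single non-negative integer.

12

V ∩ Y = {1, 5, 6, 10}
(V ∩ Y)ᶜ = {2, 3, 4, 7, 8, 9, 11, 12}
(V ∩ Y)ᶜ ∪ Y = {1, 2, 3, 4, 5, 6, 7, 8, 9, 10, 11, 12}
|(V ∩ Y)ᶜ ∪ Y| = 12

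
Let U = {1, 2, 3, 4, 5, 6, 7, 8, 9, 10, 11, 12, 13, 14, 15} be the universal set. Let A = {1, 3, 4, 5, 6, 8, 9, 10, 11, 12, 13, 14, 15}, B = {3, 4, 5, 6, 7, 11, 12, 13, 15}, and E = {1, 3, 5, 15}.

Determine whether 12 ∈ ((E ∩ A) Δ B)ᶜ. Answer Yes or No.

No

12 ∉ E and 12 ∈ A, so 12 ∉ E ∩ A
12 ∉ (E ∩ A) and 12 ∈ B, so 12 ∈ (E ∩ A) Δ B
12 ∉ ((E ∩ A) Δ B)ᶜ since 12 ∈ ((E ∩ A) Δ B)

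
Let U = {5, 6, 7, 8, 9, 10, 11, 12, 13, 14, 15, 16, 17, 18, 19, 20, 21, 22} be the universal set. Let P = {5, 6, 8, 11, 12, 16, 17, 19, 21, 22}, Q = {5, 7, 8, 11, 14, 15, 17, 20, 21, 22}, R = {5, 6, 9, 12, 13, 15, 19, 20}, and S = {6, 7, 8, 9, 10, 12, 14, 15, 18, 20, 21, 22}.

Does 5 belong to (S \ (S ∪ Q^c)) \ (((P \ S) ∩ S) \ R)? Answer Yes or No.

No

5 ∈ Q, so 5 ∉ Q^c
5 ∉ S and 5 ∉ Q^c, so 5 ∉ S ∪ Q^c
5 ∉ S and 5 ∉ (S ∪ Q^c), so 5 ∉ S \ (S ∪ Q^c)
5 ∈ P and 5 ∉ S, so 5 ∈ P \ S
5 ∈ (P \ S) and 5 ∉ S, so 5 ∉ (P \ S) ∩ S
5 ∉ ((P \ S) ∩ S) and 5 ∈ R, so 5 ∉ ((P \ S) ∩ S) \ R
5 ∉ (S \ (S ∪ Q^c)) and 5 ∉ (((P \ S) ∩ S) \ R), so 5 ∉ (S \ (S ∪ Q^c)) \ (((P \ S) ∩ S) \ R)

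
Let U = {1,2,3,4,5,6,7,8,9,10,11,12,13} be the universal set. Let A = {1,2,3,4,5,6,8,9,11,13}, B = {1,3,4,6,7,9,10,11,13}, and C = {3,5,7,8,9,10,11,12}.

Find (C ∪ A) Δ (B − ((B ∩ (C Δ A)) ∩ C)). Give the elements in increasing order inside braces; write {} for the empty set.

C ∪ A = {1,2,3,4,5,6,7,8,9,10,11,12,13}
C Δ A = {1,2,4,6,7,10,12,13}
B ∩ (C Δ A) = {1,4,6,7,10,13}
(B ∩ (C Δ A)) ∩ C = {7,10}
B − ((B ∩ (C Δ A)) ∩ C) = {1,3,4,6,9,11,13}
(C ∪ A) Δ (B − ((B ∩ (C Δ A)) ∩ C)) = {2,5,7,8,10,12}

{2,5,7,8,10,12}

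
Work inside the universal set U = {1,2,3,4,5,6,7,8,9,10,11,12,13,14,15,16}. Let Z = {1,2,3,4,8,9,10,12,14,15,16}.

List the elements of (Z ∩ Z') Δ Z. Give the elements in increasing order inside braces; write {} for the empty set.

Z' = {5,6,7,11,13}
Z ∩ Z' = {}
(Z ∩ Z') Δ Z = {1,2,3,4,8,9,10,12,14,15,16}

{1,2,3,4,8,9,10,12,14,15,16}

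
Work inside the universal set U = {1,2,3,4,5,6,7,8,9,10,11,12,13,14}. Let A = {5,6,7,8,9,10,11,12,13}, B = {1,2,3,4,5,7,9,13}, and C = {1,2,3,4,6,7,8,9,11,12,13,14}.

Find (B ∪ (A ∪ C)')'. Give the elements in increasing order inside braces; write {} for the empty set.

A ∪ C = {1,2,3,4,5,6,7,8,9,10,11,12,13,14}
(A ∪ C)' = {}
B ∪ (A ∪ C)' = {1,2,3,4,5,7,9,13}
(B ∪ (A ∪ C)')' = {6,8,10,11,12,14}

{6,8,10,11,12,14}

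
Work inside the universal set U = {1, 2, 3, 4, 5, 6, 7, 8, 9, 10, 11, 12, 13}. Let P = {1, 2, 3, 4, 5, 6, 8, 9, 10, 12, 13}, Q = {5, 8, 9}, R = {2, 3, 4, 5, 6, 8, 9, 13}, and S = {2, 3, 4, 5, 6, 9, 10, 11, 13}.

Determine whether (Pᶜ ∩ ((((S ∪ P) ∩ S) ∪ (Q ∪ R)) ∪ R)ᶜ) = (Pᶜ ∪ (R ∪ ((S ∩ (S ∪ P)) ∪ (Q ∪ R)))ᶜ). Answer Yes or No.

Pᶜ = {7, 11}
S ∪ P = {1, 2, 3, 4, 5, 6, 8, 9, 10, 11, 12, 13}
(S ∪ P) ∩ S = {2, 3, 4, 5, 6, 9, 10, 11, 13}
Q ∪ R = {2, 3, 4, 5, 6, 8, 9, 13}
((S ∪ P) ∩ S) ∪ (Q ∪ R) = {2, 3, 4, 5, 6, 8, 9, 10, 11, 13}
(((S ∪ P) ∩ S) ∪ (Q ∪ R)) ∪ R = {2, 3, 4, 5, 6, 8, 9, 10, 11, 13}
((((S ∪ P) ∩ S) ∪ (Q ∪ R)) ∪ R)ᶜ = {1, 7, 12}
Pᶜ ∩ ((((S ∪ P) ∩ S) ∪ (Q ∪ R)) ∪ R)ᶜ = {7}
S ∩ (S ∪ P) = {2, 3, 4, 5, 6, 9, 10, 11, 13}
(S ∩ (S ∪ P)) ∪ (Q ∪ R) = {2, 3, 4, 5, 6, 8, 9, 10, 11, 13}
R ∪ ((S ∩ (S ∪ P)) ∪ (Q ∪ R)) = {2, 3, 4, 5, 6, 8, 9, 10, 11, 13}
(R ∪ ((S ∩ (S ∪ P)) ∪ (Q ∪ R)))ᶜ = {1, 7, 12}
Pᶜ ∪ (R ∪ ((S ∩ (S ∪ P)) ∪ (Q ∪ R)))ᶜ = {1, 7, 11, 12}
1 ∈ Pᶜ ∪ (R ∪ ((S ∩ (S ∪ P)) ∪ (Q ∪ R)))ᶜ but 1 ∉ Pᶜ ∩ ((((S ∪ P) ∩ S) ∪ (Q ∪ R)) ∪ R)ᶜ, so they differ.

No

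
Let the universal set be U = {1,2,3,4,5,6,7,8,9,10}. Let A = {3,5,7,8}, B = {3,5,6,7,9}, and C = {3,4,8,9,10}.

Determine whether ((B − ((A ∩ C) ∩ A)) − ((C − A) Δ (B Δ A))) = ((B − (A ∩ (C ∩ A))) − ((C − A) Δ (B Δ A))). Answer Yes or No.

A ∩ C = {3,8}
(A ∩ C) ∩ A = {3,8}
B − ((A ∩ C) ∩ A) = {5,6,7,9}
C − A = {4,9,10}
B Δ A = {6,8,9}
(C − A) Δ (B Δ A) = {4,6,8,10}
(B − ((A ∩ C) ∩ A)) − ((C − A) Δ (B Δ A)) = {5,7,9}
C ∩ A = {3,8}
A ∩ (C ∩ A) = {3,8}
B − (A ∩ (C ∩ A)) = {5,6,7,9}
(B − (A ∩ (C ∩ A))) − ((C − A) Δ (B Δ A)) = {5,7,9}
Both equal {5,7,9}, so (B − ((A ∩ C) ∩ A)) − ((C − A) Δ (B Δ A)) = (B − (A ∩ (C ∩ A))) − ((C − A) Δ (B Δ A)).

Yes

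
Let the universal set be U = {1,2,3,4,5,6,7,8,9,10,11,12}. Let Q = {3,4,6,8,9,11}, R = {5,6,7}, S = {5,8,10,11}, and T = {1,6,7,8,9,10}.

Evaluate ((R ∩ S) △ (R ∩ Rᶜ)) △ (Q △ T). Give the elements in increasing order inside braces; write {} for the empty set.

{1,3,4,5,7,10,11}

R ∩ S = {5}
Rᶜ = {1,2,3,4,8,9,10,11,12}
R ∩ Rᶜ = {}
(R ∩ S) △ (R ∩ Rᶜ) = {5}
Q △ T = {1,3,4,7,10,11}
((R ∩ S) △ (R ∩ Rᶜ)) △ (Q △ T) = {1,3,4,5,7,10,11}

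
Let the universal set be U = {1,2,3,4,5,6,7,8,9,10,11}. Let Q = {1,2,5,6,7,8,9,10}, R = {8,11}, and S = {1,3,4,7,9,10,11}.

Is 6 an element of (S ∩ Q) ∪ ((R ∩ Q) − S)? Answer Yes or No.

No

6 ∉ S and 6 ∈ Q, so 6 ∉ S ∩ Q
6 ∉ R and 6 ∈ Q, so 6 ∉ R ∩ Q
6 ∉ (R ∩ Q) and 6 ∉ S, so 6 ∉ (R ∩ Q) − S
6 ∉ (S ∩ Q) and 6 ∉ ((R ∩ Q) − S), so 6 ∉ (S ∩ Q) ∪ ((R ∩ Q) − S)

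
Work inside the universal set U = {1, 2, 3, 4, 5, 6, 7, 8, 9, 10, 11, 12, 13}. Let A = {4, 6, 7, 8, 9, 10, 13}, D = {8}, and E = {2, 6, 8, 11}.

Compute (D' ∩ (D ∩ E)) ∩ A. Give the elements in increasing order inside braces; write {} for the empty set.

{}

D' = {1, 2, 3, 4, 5, 6, 7, 9, 10, 11, 12, 13}
D ∩ E = {8}
D' ∩ (D ∩ E) = {}
(D' ∩ (D ∩ E)) ∩ A = {}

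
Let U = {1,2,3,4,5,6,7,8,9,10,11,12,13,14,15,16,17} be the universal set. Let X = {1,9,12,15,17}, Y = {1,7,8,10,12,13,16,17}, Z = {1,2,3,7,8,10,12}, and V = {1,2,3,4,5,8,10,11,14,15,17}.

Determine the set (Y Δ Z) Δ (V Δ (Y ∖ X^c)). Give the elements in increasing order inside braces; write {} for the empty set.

Y Δ Z = {2,3,13,16,17}
X^c = {2,3,4,5,6,7,8,10,11,13,14,16}
Y ∖ X^c = {1,12,17}
V Δ (Y ∖ X^c) = {2,3,4,5,8,10,11,12,14,15}
(Y Δ Z) Δ (V Δ (Y ∖ X^c)) = {4,5,8,10,11,12,13,14,15,16,17}

{4,5,8,10,11,12,13,14,15,16,17}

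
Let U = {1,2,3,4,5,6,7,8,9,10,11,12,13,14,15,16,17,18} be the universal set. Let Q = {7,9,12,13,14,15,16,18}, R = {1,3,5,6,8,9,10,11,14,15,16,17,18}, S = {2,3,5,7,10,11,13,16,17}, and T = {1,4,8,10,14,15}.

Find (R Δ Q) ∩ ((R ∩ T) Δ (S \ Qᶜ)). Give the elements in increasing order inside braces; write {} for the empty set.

{1,7,8,10,13}

R Δ Q = {1,3,5,6,7,8,10,11,12,13,17}
R ∩ T = {1,8,10,14,15}
Qᶜ = {1,2,3,4,5,6,8,10,11,17}
S \ Qᶜ = {7,13,16}
(R ∩ T) Δ (S \ Qᶜ) = {1,7,8,10,13,14,15,16}
(R Δ Q) ∩ ((R ∩ T) Δ (S \ Qᶜ)) = {1,7,8,10,13}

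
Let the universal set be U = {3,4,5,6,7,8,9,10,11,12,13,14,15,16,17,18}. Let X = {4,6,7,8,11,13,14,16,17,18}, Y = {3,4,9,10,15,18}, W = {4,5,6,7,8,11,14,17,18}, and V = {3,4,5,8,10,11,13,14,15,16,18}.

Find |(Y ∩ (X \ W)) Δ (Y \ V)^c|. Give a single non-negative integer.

15

X \ W = {13,16}
Y ∩ (X \ W) = {}
Y \ V = {9}
(Y \ V)^c = {3,4,5,6,7,8,10,11,12,13,14,15,16,17,18}
(Y ∩ (X \ W)) Δ (Y \ V)^c = {3,4,5,6,7,8,10,11,12,13,14,15,16,17,18}
|(Y ∩ (X \ W)) Δ (Y \ V)^c| = 15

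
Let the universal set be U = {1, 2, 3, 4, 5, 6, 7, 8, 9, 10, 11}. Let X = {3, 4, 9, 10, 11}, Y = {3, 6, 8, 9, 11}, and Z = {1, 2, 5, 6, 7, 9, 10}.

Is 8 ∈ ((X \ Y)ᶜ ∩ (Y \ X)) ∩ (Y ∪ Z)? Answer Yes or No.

8 ∉ X and 8 ∈ Y, so 8 ∉ X \ Y
8 ∈ (X \ Y)ᶜ since 8 ∉ (X \ Y)
8 ∈ Y and 8 ∉ X, so 8 ∈ Y \ X
8 ∈ (X \ Y)ᶜ and 8 ∈ (Y \ X), so 8 ∈ (X \ Y)ᶜ ∩ (Y \ X)
8 ∈ Y and 8 ∉ Z, so 8 ∈ Y ∪ Z
8 ∈ ((X \ Y)ᶜ ∩ (Y \ X)) and 8 ∈ (Y ∪ Z), so 8 ∈ ((X \ Y)ᶜ ∩ (Y \ X)) ∩ (Y ∪ Z)

Yes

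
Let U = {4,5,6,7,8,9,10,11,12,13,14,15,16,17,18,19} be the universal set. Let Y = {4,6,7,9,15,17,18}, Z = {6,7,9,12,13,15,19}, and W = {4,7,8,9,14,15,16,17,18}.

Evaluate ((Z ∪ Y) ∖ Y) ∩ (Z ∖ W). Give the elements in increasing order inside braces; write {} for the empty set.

{12,13,19}

Z ∪ Y = {4,6,7,9,12,13,15,17,18,19}
(Z ∪ Y) ∖ Y = {12,13,19}
Z ∖ W = {6,12,13,19}
((Z ∪ Y) ∖ Y) ∩ (Z ∖ W) = {12,13,19}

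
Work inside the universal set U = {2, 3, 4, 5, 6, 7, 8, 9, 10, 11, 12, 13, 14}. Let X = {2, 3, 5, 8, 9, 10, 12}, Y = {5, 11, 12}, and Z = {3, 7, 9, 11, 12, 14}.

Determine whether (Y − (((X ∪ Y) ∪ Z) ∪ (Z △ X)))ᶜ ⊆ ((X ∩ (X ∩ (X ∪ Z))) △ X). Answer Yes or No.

X ∪ Y = {2, 3, 5, 8, 9, 10, 11, 12}
(X ∪ Y) ∪ Z = {2, 3, 5, 7, 8, 9, 10, 11, 12, 14}
Z △ X = {2, 5, 7, 8, 10, 11, 14}
((X ∪ Y) ∪ Z) ∪ (Z △ X) = {2, 3, 5, 7, 8, 9, 10, 11, 12, 14}
Y − (((X ∪ Y) ∪ Z) ∪ (Z △ X)) = {}
(Y − (((X ∪ Y) ∪ Z) ∪ (Z △ X)))ᶜ = {2, 3, 4, 5, 6, 7, 8, 9, 10, 11, 12, 13, 14}
X ∪ Z = {2, 3, 5, 7, 8, 9, 10, 11, 12, 14}
X ∩ (X ∪ Z) = {2, 3, 5, 8, 9, 10, 12}
X ∩ (X ∩ (X ∪ Z)) = {2, 3, 5, 8, 9, 10, 12}
(X ∩ (X ∩ (X ∪ Z))) △ X = {}
2 ∈ (Y − (((X ∪ Y) ∪ Z) ∪ (Z △ X)))ᶜ but 2 ∉ (X ∩ (X ∩ (X ∪ Z))) △ X, so the inclusion fails.

No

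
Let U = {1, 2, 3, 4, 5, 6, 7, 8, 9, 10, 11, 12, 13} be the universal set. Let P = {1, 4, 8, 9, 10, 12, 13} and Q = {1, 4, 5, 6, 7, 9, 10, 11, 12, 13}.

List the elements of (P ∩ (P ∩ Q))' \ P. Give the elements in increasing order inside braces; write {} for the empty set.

P ∩ Q = {1, 4, 9, 10, 12, 13}
P ∩ (P ∩ Q) = {1, 4, 9, 10, 12, 13}
(P ∩ (P ∩ Q))' = {2, 3, 5, 6, 7, 8, 11}
(P ∩ (P ∩ Q))' \ P = {2, 3, 5, 6, 7, 11}

{2, 3, 5, 6, 7, 11}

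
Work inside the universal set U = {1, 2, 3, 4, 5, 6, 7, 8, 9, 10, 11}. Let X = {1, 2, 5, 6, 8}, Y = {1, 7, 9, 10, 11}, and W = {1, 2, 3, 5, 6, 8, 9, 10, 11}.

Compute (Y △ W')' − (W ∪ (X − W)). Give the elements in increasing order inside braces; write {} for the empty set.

W' = {4, 7}
Y △ W' = {1, 4, 9, 10, 11}
(Y △ W')' = {2, 3, 5, 6, 7, 8}
X − W = {}
W ∪ (X − W) = {1, 2, 3, 5, 6, 8, 9, 10, 11}
(Y △ W')' − (W ∪ (X − W)) = {7}

{7}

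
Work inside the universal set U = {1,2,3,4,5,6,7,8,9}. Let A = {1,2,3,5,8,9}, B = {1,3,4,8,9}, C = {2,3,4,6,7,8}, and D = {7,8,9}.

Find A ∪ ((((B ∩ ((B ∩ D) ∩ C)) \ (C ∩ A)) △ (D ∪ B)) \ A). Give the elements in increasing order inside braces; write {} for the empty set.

{1,2,3,4,5,7,8,9}

B ∩ D = {8,9}
(B ∩ D) ∩ C = {8}
B ∩ ((B ∩ D) ∩ C) = {8}
C ∩ A = {2,3,8}
(B ∩ ((B ∩ D) ∩ C)) \ (C ∩ A) = {}
D ∪ B = {1,3,4,7,8,9}
((B ∩ ((B ∩ D) ∩ C)) \ (C ∩ A)) △ (D ∪ B) = {1,3,4,7,8,9}
(((B ∩ ((B ∩ D) ∩ C)) \ (C ∩ A)) △ (D ∪ B)) \ A = {4,7}
A ∪ ((((B ∩ ((B ∩ D) ∩ C)) \ (C ∩ A)) △ (D ∪ B)) \ A) = {1,2,3,4,5,7,8,9}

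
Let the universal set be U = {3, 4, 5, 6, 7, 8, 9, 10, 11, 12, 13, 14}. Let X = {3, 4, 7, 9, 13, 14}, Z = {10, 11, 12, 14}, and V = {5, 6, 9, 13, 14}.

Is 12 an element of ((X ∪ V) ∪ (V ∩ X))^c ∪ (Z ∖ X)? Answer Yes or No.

Yes

12 ∉ X and 12 ∉ V, so 12 ∉ X ∪ V
12 ∉ V and 12 ∉ X, so 12 ∉ V ∩ X
12 ∉ (X ∪ V) and 12 ∉ (V ∩ X), so 12 ∉ (X ∪ V) ∪ (V ∩ X)
12 ∈ ((X ∪ V) ∪ (V ∩ X))^c since 12 ∉ ((X ∪ V) ∪ (V ∩ X))
12 ∈ Z and 12 ∉ X, so 12 ∈ Z ∖ X
12 ∈ ((X ∪ V) ∪ (V ∩ X))^c and 12 ∈ (Z ∖ X), so 12 ∈ ((X ∪ V) ∪ (V ∩ X))^c ∪ (Z ∖ X)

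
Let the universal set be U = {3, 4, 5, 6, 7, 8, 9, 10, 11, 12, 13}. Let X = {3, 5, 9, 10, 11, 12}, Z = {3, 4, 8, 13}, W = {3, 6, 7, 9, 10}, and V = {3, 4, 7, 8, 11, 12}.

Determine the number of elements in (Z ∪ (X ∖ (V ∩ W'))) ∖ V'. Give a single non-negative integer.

W' = {4, 5, 8, 11, 12, 13}
V ∩ W' = {4, 8, 11, 12}
X ∖ (V ∩ W') = {3, 5, 9, 10}
Z ∪ (X ∖ (V ∩ W')) = {3, 4, 5, 8, 9, 10, 13}
V' = {5, 6, 9, 10, 13}
(Z ∪ (X ∖ (V ∩ W'))) ∖ V' = {3, 4, 8}
|(Z ∪ (X ∖ (V ∩ W'))) ∖ V'| = 3

3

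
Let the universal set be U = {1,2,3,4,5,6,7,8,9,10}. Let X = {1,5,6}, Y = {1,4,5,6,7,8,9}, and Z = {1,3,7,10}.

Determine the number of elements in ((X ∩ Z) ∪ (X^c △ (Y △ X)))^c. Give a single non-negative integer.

X ∩ Z = {1}
X^c = {2,3,4,7,8,9,10}
Y △ X = {4,7,8,9}
X^c △ (Y △ X) = {2,3,10}
(X ∩ Z) ∪ (X^c △ (Y △ X)) = {1,2,3,10}
((X ∩ Z) ∪ (X^c △ (Y △ X)))^c = {4,5,6,7,8,9}
|((X ∩ Z) ∪ (X^c △ (Y △ X)))^c| = 6

6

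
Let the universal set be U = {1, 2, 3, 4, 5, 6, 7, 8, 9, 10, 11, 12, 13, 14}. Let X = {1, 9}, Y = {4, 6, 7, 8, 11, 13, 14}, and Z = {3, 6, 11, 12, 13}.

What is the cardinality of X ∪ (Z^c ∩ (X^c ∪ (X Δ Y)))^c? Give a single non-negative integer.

Z^c = {1, 2, 4, 5, 7, 8, 9, 10, 14}
X^c = {2, 3, 4, 5, 6, 7, 8, 10, 11, 12, 13, 14}
X Δ Y = {1, 4, 6, 7, 8, 9, 11, 13, 14}
X^c ∪ (X Δ Y) = {1, 2, 3, 4, 5, 6, 7, 8, 9, 10, 11, 12, 13, 14}
Z^c ∩ (X^c ∪ (X Δ Y)) = {1, 2, 4, 5, 7, 8, 9, 10, 14}
(Z^c ∩ (X^c ∪ (X Δ Y)))^c = {3, 6, 11, 12, 13}
X ∪ (Z^c ∩ (X^c ∪ (X Δ Y)))^c = {1, 3, 6, 9, 11, 12, 13}
|X ∪ (Z^c ∩ (X^c ∪ (X Δ Y)))^c| = 7

7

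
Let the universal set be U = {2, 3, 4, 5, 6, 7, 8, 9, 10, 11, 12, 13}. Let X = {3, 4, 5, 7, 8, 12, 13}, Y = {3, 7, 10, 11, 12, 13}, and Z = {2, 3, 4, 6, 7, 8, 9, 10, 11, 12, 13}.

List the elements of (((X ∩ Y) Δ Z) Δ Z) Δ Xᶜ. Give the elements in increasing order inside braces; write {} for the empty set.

{2, 3, 6, 7, 9, 10, 11, 12, 13}

X ∩ Y = {3, 7, 12, 13}
(X ∩ Y) Δ Z = {2, 4, 6, 8, 9, 10, 11}
((X ∩ Y) Δ Z) Δ Z = {3, 7, 12, 13}
Xᶜ = {2, 6, 9, 10, 11}
(((X ∩ Y) Δ Z) Δ Z) Δ Xᶜ = {2, 3, 6, 7, 9, 10, 11, 12, 13}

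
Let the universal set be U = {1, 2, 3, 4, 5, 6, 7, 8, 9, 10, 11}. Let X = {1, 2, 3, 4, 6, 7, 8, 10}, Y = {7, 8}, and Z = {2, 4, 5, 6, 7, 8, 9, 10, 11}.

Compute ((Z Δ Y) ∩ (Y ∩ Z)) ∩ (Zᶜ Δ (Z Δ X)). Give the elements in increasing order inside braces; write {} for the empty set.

{}

Z Δ Y = {2, 4, 5, 6, 9, 10, 11}
Y ∩ Z = {7, 8}
(Z Δ Y) ∩ (Y ∩ Z) = {}
Zᶜ = {1, 3}
Z Δ X = {1, 3, 5, 9, 11}
Zᶜ Δ (Z Δ X) = {5, 9, 11}
((Z Δ Y) ∩ (Y ∩ Z)) ∩ (Zᶜ Δ (Z Δ X)) = {}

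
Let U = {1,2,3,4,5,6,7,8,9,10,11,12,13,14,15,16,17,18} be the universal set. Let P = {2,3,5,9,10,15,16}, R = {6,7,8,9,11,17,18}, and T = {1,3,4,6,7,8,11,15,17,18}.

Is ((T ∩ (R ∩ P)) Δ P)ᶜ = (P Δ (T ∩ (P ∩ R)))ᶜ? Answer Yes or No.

R ∩ P = {9}
T ∩ (R ∩ P) = {}
(T ∩ (R ∩ P)) Δ P = {2,3,5,9,10,15,16}
((T ∩ (R ∩ P)) Δ P)ᶜ = {1,4,6,7,8,11,12,13,14,17,18}
P ∩ R = {9}
T ∩ (P ∩ R) = {}
P Δ (T ∩ (P ∩ R)) = {2,3,5,9,10,15,16}
(P Δ (T ∩ (P ∩ R)))ᶜ = {1,4,6,7,8,11,12,13,14,17,18}
Both equal {1,4,6,7,8,11,12,13,14,17,18}, so ((T ∩ (R ∩ P)) Δ P)ᶜ = (P Δ (T ∩ (P ∩ R)))ᶜ.

Yes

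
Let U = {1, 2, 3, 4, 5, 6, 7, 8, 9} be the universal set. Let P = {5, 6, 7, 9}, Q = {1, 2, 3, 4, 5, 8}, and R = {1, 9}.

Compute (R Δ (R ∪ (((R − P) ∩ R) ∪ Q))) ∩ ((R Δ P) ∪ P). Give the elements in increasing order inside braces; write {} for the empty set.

R − P = {1}
(R − P) ∩ R = {1}
((R − P) ∩ R) ∪ Q = {1, 2, 3, 4, 5, 8}
R ∪ (((R − P) ∩ R) ∪ Q) = {1, 2, 3, 4, 5, 8, 9}
R Δ (R ∪ (((R − P) ∩ R) ∪ Q)) = {2, 3, 4, 5, 8}
R Δ P = {1, 5, 6, 7}
(R Δ P) ∪ P = {1, 5, 6, 7, 9}
(R Δ (R ∪ (((R − P) ∩ R) ∪ Q))) ∩ ((R Δ P) ∪ P) = {5}

{5}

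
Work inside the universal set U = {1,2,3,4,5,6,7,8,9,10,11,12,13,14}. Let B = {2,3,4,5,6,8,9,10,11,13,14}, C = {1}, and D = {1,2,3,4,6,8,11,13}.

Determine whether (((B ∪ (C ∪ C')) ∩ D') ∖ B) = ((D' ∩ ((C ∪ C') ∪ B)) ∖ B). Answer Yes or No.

C' = {2,3,4,5,6,7,8,9,10,11,12,13,14}
C ∪ C' = {1,2,3,4,5,6,7,8,9,10,11,12,13,14}
B ∪ (C ∪ C') = {1,2,3,4,5,6,7,8,9,10,11,12,13,14}
D' = {5,7,9,10,12,14}
(B ∪ (C ∪ C')) ∩ D' = {5,7,9,10,12,14}
((B ∪ (C ∪ C')) ∩ D') ∖ B = {7,12}
(C ∪ C') ∪ B = {1,2,3,4,5,6,7,8,9,10,11,12,13,14}
D' ∩ ((C ∪ C') ∪ B) = {5,7,9,10,12,14}
(D' ∩ ((C ∪ C') ∪ B)) ∖ B = {7,12}
Both equal {7,12}, so ((B ∪ (C ∪ C')) ∩ D') ∖ B = (D' ∩ ((C ∪ C') ∪ B)) ∖ B.

Yes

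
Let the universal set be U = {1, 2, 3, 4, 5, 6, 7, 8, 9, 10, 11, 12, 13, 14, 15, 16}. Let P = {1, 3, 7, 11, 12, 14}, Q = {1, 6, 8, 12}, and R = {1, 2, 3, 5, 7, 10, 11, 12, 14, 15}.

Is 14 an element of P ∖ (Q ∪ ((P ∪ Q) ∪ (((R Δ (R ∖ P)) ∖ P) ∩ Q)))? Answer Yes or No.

No

14 ∈ P and 14 ∉ Q, so 14 ∈ P ∪ Q
14 ∈ R and 14 ∈ P, so 14 ∉ R ∖ P
14 ∈ R and 14 ∉ (R ∖ P), so 14 ∈ R Δ (R ∖ P)
14 ∈ (R Δ (R ∖ P)) and 14 ∈ P, so 14 ∉ (R Δ (R ∖ P)) ∖ P
14 ∉ ((R Δ (R ∖ P)) ∖ P) and 14 ∉ Q, so 14 ∉ ((R Δ (R ∖ P)) ∖ P) ∩ Q
14 ∈ (P ∪ Q) and 14 ∉ (((R Δ (R ∖ P)) ∖ P) ∩ Q), so 14 ∈ (P ∪ Q) ∪ (((R Δ (R ∖ P)) ∖ P) ∩ Q)
14 ∉ Q and 14 ∈ ((P ∪ Q) ∪ (((R Δ (R ∖ P)) ∖ P) ∩ Q)), so 14 ∈ Q ∪ ((P ∪ Q) ∪ (((R Δ (R ∖ P)) ∖ P) ∩ Q))
14 ∈ P and 14 ∈ (Q ∪ ((P ∪ Q) ∪ (((R Δ (R ∖ P)) ∖ P) ∩ Q))), so 14 ∉ P ∖ (Q ∪ ((P ∪ Q) ∪ (((R Δ (R ∖ P)) ∖ P) ∩ Q)))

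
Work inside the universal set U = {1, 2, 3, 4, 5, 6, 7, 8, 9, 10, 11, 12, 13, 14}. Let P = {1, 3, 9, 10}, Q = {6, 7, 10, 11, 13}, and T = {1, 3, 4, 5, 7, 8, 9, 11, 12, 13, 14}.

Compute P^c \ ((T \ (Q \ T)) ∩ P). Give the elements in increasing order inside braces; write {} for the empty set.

{2, 4, 5, 6, 7, 8, 11, 12, 13, 14}

P^c = {2, 4, 5, 6, 7, 8, 11, 12, 13, 14}
Q \ T = {6, 10}
T \ (Q \ T) = {1, 3, 4, 5, 7, 8, 9, 11, 12, 13, 14}
(T \ (Q \ T)) ∩ P = {1, 3, 9}
P^c \ ((T \ (Q \ T)) ∩ P) = {2, 4, 5, 6, 7, 8, 11, 12, 13, 14}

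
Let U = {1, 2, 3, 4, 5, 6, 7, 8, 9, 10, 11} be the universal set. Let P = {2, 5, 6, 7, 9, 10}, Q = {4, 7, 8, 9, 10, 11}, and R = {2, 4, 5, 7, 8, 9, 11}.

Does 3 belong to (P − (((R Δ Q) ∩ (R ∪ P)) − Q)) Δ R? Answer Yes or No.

No

3 ∉ R and 3 ∉ Q, so 3 ∉ R Δ Q
3 ∉ R and 3 ∉ P, so 3 ∉ R ∪ P
3 ∉ (R Δ Q) and 3 ∉ (R ∪ P), so 3 ∉ (R Δ Q) ∩ (R ∪ P)
3 ∉ ((R Δ Q) ∩ (R ∪ P)) and 3 ∉ Q, so 3 ∉ ((R Δ Q) ∩ (R ∪ P)) − Q
3 ∉ P and 3 ∉ (((R Δ Q) ∩ (R ∪ P)) − Q), so 3 ∉ P − (((R Δ Q) ∩ (R ∪ P)) − Q)
3 ∉ (P − (((R Δ Q) ∩ (R ∪ P)) − Q)) and 3 ∉ R, so 3 ∉ (P − (((R Δ Q) ∩ (R ∪ P)) − Q)) Δ R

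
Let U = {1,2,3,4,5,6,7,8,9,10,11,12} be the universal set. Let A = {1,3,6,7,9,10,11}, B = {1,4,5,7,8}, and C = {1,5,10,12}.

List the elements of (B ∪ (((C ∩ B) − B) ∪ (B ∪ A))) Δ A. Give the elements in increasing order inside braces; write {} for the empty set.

C ∩ B = {1,5}
(C ∩ B) − B = {}
B ∪ A = {1,3,4,5,6,7,8,9,10,11}
((C ∩ B) − B) ∪ (B ∪ A) = {1,3,4,5,6,7,8,9,10,11}
B ∪ (((C ∩ B) − B) ∪ (B ∪ A)) = {1,3,4,5,6,7,8,9,10,11}
(B ∪ (((C ∩ B) − B) ∪ (B ∪ A))) Δ A = {4,5,8}

{4,5,8}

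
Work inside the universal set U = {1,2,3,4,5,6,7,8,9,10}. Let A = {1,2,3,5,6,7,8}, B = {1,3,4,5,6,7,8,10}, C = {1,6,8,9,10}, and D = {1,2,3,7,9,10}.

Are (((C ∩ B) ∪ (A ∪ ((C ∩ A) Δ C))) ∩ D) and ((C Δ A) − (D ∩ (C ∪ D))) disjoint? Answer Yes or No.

Yes

C ∩ B = {1,6,8,10}
C ∩ A = {1,6,8}
(C ∩ A) Δ C = {9,10}
A ∪ ((C ∩ A) Δ C) = {1,2,3,5,6,7,8,9,10}
(C ∩ B) ∪ (A ∪ ((C ∩ A) Δ C)) = {1,2,3,5,6,7,8,9,10}
((C ∩ B) ∪ (A ∪ ((C ∩ A) Δ C))) ∩ D = {1,2,3,7,9,10}
C Δ A = {2,3,5,7,9,10}
C ∪ D = {1,2,3,6,7,8,9,10}
D ∩ (C ∪ D) = {1,2,3,7,9,10}
(C Δ A) − (D ∩ (C ∪ D)) = {5}
{1,2,3,7,9,10} and {5} share no elements.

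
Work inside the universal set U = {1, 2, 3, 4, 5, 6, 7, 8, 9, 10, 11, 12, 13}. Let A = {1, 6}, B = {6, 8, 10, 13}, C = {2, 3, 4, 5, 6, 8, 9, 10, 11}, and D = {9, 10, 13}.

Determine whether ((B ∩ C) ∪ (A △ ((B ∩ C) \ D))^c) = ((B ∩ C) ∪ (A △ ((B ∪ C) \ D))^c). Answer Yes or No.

No

B ∩ C = {6, 8, 10}
(B ∩ C) \ D = {6, 8}
A △ ((B ∩ C) \ D) = {1, 8}
(A △ ((B ∩ C) \ D))^c = {2, 3, 4, 5, 6, 7, 9, 10, 11, 12, 13}
(B ∩ C) ∪ (A △ ((B ∩ C) \ D))^c = {2, 3, 4, 5, 6, 7, 8, 9, 10, 11, 12, 13}
B ∪ C = {2, 3, 4, 5, 6, 8, 9, 10, 11, 13}
(B ∪ C) \ D = {2, 3, 4, 5, 6, 8, 11}
A △ ((B ∪ C) \ D) = {1, 2, 3, 4, 5, 8, 11}
(A △ ((B ∪ C) \ D))^c = {6, 7, 9, 10, 12, 13}
(B ∩ C) ∪ (A △ ((B ∪ C) \ D))^c = {6, 7, 8, 9, 10, 12, 13}
2 ∈ (B ∩ C) ∪ (A △ ((B ∩ C) \ D))^c but 2 ∉ (B ∩ C) ∪ (A △ ((B ∪ C) \ D))^c, so they differ.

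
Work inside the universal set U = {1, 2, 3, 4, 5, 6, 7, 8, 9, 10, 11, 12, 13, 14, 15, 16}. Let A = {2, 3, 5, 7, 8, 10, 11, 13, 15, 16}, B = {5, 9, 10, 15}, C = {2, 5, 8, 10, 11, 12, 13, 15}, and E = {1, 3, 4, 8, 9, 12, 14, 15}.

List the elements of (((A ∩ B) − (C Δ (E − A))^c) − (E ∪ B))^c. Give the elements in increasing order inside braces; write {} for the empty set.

{1, 2, 3, 4, 5, 6, 7, 8, 9, 10, 11, 12, 13, 14, 15, 16}

A ∩ B = {5, 10, 15}
E − A = {1, 4, 9, 12, 14}
C Δ (E − A) = {1, 2, 4, 5, 8, 9, 10, 11, 13, 14, 15}
(C Δ (E − A))^c = {3, 6, 7, 12, 16}
(A ∩ B) − (C Δ (E − A))^c = {5, 10, 15}
E ∪ B = {1, 3, 4, 5, 8, 9, 10, 12, 14, 15}
((A ∩ B) − (C Δ (E − A))^c) − (E ∪ B) = {}
(((A ∩ B) − (C Δ (E − A))^c) − (E ∪ B))^c = {1, 2, 3, 4, 5, 6, 7, 8, 9, 10, 11, 12, 13, 14, 15, 16}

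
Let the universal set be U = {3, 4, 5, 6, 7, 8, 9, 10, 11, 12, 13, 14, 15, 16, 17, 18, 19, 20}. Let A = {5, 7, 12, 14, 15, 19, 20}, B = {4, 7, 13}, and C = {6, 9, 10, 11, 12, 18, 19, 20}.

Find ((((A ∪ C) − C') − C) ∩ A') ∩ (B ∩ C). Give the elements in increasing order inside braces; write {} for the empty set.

{}

A ∪ C = {5, 6, 7, 9, 10, 11, 12, 14, 15, 18, 19, 20}
C' = {3, 4, 5, 7, 8, 13, 14, 15, 16, 17}
(A ∪ C) − C' = {6, 9, 10, 11, 12, 18, 19, 20}
((A ∪ C) − C') − C = {}
A' = {3, 4, 6, 8, 9, 10, 11, 13, 16, 17, 18}
(((A ∪ C) − C') − C) ∩ A' = {}
B ∩ C = {}
((((A ∪ C) − C') − C) ∩ A') ∩ (B ∩ C) = {}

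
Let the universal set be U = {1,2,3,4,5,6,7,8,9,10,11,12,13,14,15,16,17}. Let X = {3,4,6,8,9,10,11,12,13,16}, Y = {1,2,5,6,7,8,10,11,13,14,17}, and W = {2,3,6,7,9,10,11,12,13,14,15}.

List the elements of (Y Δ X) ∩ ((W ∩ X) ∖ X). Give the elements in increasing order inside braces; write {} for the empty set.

{}

Y Δ X = {1,2,3,4,5,7,9,12,14,16,17}
W ∩ X = {3,6,9,10,11,12,13}
(W ∩ X) ∖ X = {}
(Y Δ X) ∩ ((W ∩ X) ∖ X) = {}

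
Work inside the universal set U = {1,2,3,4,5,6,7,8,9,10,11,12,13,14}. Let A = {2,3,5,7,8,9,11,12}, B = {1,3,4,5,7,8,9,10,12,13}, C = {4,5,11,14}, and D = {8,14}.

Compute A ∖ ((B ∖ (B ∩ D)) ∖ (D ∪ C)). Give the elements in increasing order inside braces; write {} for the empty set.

B ∩ D = {8}
B ∖ (B ∩ D) = {1,3,4,5,7,9,10,12,13}
D ∪ C = {4,5,8,11,14}
(B ∖ (B ∩ D)) ∖ (D ∪ C) = {1,3,7,9,10,12,13}
A ∖ ((B ∖ (B ∩ D)) ∖ (D ∪ C)) = {2,5,8,11}

{2,5,8,11}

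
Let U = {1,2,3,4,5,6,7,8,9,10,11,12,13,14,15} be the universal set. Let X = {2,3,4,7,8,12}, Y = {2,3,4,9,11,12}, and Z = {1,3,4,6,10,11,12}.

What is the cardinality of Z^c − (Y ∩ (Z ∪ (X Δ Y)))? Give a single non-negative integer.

7

Z^c = {2,5,7,8,9,13,14,15}
X Δ Y = {7,8,9,11}
Z ∪ (X Δ Y) = {1,3,4,6,7,8,9,10,11,12}
Y ∩ (Z ∪ (X Δ Y)) = {3,4,9,11,12}
Z^c − (Y ∩ (Z ∪ (X Δ Y))) = {2,5,7,8,13,14,15}
|Z^c − (Y ∩ (Z ∪ (X Δ Y)))| = 7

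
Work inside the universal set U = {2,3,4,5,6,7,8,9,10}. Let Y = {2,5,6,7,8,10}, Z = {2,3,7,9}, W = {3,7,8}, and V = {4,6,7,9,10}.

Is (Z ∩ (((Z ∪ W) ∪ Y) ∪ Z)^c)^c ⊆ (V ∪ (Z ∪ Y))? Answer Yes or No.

Yes

Z ∪ W = {2,3,7,8,9}
(Z ∪ W) ∪ Y = {2,3,5,6,7,8,9,10}
((Z ∪ W) ∪ Y) ∪ Z = {2,3,5,6,7,8,9,10}
(((Z ∪ W) ∪ Y) ∪ Z)^c = {4}
Z ∩ (((Z ∪ W) ∪ Y) ∪ Z)^c = {}
(Z ∩ (((Z ∪ W) ∪ Y) ∪ Z)^c)^c = {2,3,4,5,6,7,8,9,10}
Z ∪ Y = {2,3,5,6,7,8,9,10}
V ∪ (Z ∪ Y) = {2,3,4,5,6,7,8,9,10}
Every element of {2,3,4,5,6,7,8,9,10} is in {2,3,4,5,6,7,8,9,10}, so (Z ∩ (((Z ∪ W) ∪ Y) ∪ Z)^c)^c ⊆ V ∪ (Z ∪ Y).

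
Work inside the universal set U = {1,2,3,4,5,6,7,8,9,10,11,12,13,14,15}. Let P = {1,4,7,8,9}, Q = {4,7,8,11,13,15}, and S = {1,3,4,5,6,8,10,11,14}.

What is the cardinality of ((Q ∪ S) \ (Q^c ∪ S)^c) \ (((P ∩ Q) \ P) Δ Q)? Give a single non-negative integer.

6

Q ∪ S = {1,3,4,5,6,7,8,10,11,13,14,15}
Q^c = {1,2,3,5,6,9,10,12,14}
Q^c ∪ S = {1,2,3,4,5,6,8,9,10,11,12,14}
(Q^c ∪ S)^c = {7,13,15}
(Q ∪ S) \ (Q^c ∪ S)^c = {1,3,4,5,6,8,10,11,14}
P ∩ Q = {4,7,8}
(P ∩ Q) \ P = {}
((P ∩ Q) \ P) Δ Q = {4,7,8,11,13,15}
((Q ∪ S) \ (Q^c ∪ S)^c) \ (((P ∩ Q) \ P) Δ Q) = {1,3,5,6,10,14}
|((Q ∪ S) \ (Q^c ∪ S)^c) \ (((P ∩ Q) \ P) Δ Q)| = 6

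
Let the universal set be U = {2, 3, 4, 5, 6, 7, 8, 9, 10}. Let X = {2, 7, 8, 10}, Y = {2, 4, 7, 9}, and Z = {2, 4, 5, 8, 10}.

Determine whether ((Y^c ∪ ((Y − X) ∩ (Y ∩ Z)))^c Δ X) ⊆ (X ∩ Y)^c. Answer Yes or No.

Yes

Y^c = {3, 5, 6, 8, 10}
Y − X = {4, 9}
Y ∩ Z = {2, 4}
(Y − X) ∩ (Y ∩ Z) = {4}
Y^c ∪ ((Y − X) ∩ (Y ∩ Z)) = {3, 4, 5, 6, 8, 10}
(Y^c ∪ ((Y − X) ∩ (Y ∩ Z)))^c = {2, 7, 9}
(Y^c ∪ ((Y − X) ∩ (Y ∩ Z)))^c Δ X = {8, 9, 10}
X ∩ Y = {2, 7}
(X ∩ Y)^c = {3, 4, 5, 6, 8, 9, 10}
Every element of {8, 9, 10} is in {3, 4, 5, 6, 8, 9, 10}, so (Y^c ∪ ((Y − X) ∩ (Y ∩ Z)))^c Δ X ⊆ (X ∩ Y)^c.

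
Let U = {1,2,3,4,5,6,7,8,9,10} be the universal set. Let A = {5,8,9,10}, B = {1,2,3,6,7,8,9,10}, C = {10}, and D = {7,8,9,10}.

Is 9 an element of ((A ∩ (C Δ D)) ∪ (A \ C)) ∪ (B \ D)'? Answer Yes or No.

9 ∉ C and 9 ∈ D, so 9 ∈ C Δ D
9 ∈ A and 9 ∈ (C Δ D), so 9 ∈ A ∩ (C Δ D)
9 ∈ A and 9 ∉ C, so 9 ∈ A \ C
9 ∈ (A ∩ (C Δ D)) and 9 ∈ (A \ C), so 9 ∈ (A ∩ (C Δ D)) ∪ (A \ C)
9 ∈ B and 9 ∈ D, so 9 ∉ B \ D
9 ∈ (B \ D)' since 9 ∉ (B \ D)
9 ∈ ((A ∩ (C Δ D)) ∪ (A \ C)) and 9 ∈ (B \ D)', so 9 ∈ ((A ∩ (C Δ D)) ∪ (A \ C)) ∪ (B \ D)'

Yes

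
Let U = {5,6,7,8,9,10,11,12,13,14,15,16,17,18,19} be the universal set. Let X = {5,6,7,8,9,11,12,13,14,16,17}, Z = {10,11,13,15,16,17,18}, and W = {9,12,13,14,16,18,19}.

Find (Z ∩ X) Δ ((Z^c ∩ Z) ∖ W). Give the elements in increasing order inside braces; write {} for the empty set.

Z ∩ X = {11,13,16,17}
Z^c = {5,6,7,8,9,12,14,19}
Z^c ∩ Z = {}
(Z^c ∩ Z) ∖ W = {}
(Z ∩ X) Δ ((Z^c ∩ Z) ∖ W) = {11,13,16,17}

{11,13,16,17}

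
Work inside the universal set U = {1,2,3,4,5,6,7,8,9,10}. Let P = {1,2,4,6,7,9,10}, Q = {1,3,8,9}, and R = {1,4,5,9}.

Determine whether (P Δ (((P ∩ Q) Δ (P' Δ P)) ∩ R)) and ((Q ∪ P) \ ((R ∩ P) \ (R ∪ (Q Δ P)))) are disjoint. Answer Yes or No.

P ∩ Q = {1,9}
P' = {3,5,8}
P' Δ P = {1,2,3,4,5,6,7,8,9,10}
(P ∩ Q) Δ (P' Δ P) = {2,3,4,5,6,7,8,10}
((P ∩ Q) Δ (P' Δ P)) ∩ R = {4,5}
P Δ (((P ∩ Q) Δ (P' Δ P)) ∩ R) = {1,2,5,6,7,9,10}
Q ∪ P = {1,2,3,4,6,7,8,9,10}
R ∩ P = {1,4,9}
Q Δ P = {2,3,4,6,7,8,10}
R ∪ (Q Δ P) = {1,2,3,4,5,6,7,8,9,10}
(R ∩ P) \ (R ∪ (Q Δ P)) = {}
(Q ∪ P) \ ((R ∩ P) \ (R ∪ (Q Δ P))) = {1,2,3,4,6,7,8,9,10}
1 lies in both, so they are not disjoint.

No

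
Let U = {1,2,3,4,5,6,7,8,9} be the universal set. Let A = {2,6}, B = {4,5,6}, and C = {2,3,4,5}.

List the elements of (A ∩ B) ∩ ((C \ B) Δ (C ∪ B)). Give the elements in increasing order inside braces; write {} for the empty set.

{6}

A ∩ B = {6}
C \ B = {2,3}
C ∪ B = {2,3,4,5,6}
(C \ B) Δ (C ∪ B) = {4,5,6}
(A ∩ B) ∩ ((C \ B) Δ (C ∪ B)) = {6}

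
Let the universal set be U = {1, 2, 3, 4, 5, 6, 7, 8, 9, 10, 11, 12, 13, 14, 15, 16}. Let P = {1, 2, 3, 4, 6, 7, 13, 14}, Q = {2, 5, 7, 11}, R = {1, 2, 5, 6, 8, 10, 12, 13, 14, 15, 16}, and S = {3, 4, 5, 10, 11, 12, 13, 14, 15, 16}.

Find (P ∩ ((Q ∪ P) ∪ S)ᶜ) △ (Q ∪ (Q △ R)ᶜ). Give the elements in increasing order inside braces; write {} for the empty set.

{2, 3, 4, 5, 7, 9, 11}

Q ∪ P = {1, 2, 3, 4, 5, 6, 7, 11, 13, 14}
(Q ∪ P) ∪ S = {1, 2, 3, 4, 5, 6, 7, 10, 11, 12, 13, 14, 15, 16}
((Q ∪ P) ∪ S)ᶜ = {8, 9}
P ∩ ((Q ∪ P) ∪ S)ᶜ = {}
Q △ R = {1, 6, 7, 8, 10, 11, 12, 13, 14, 15, 16}
(Q △ R)ᶜ = {2, 3, 4, 5, 9}
Q ∪ (Q △ R)ᶜ = {2, 3, 4, 5, 7, 9, 11}
(P ∩ ((Q ∪ P) ∪ S)ᶜ) △ (Q ∪ (Q △ R)ᶜ) = {2, 3, 4, 5, 7, 9, 11}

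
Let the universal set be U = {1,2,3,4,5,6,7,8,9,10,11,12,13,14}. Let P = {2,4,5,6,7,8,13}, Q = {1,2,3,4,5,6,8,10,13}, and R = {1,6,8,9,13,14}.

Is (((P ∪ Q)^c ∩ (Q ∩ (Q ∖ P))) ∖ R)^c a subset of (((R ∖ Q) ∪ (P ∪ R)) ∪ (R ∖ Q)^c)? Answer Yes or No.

P ∪ Q = {1,2,3,4,5,6,7,8,10,13}
(P ∪ Q)^c = {9,11,12,14}
Q ∖ P = {1,3,10}
Q ∩ (Q ∖ P) = {1,3,10}
(P ∪ Q)^c ∩ (Q ∩ (Q ∖ P)) = {}
((P ∪ Q)^c ∩ (Q ∩ (Q ∖ P))) ∖ R = {}
(((P ∪ Q)^c ∩ (Q ∩ (Q ∖ P))) ∖ R)^c = {1,2,3,4,5,6,7,8,9,10,11,12,13,14}
R ∖ Q = {9,14}
P ∪ R = {1,2,4,5,6,7,8,9,13,14}
(R ∖ Q) ∪ (P ∪ R) = {1,2,4,5,6,7,8,9,13,14}
(R ∖ Q)^c = {1,2,3,4,5,6,7,8,10,11,12,13}
((R ∖ Q) ∪ (P ∪ R)) ∪ (R ∖ Q)^c = {1,2,3,4,5,6,7,8,9,10,11,12,13,14}
Every element of {1,2,3,4,5,6,7,8,9,10,11,12,13,14} is in {1,2,3,4,5,6,7,8,9,10,11,12,13,14}, so (((P ∪ Q)^c ∩ (Q ∩ (Q ∖ P))) ∖ R)^c ⊆ ((R ∖ Q) ∪ (P ∪ R)) ∪ (R ∖ Q)^c.

Yes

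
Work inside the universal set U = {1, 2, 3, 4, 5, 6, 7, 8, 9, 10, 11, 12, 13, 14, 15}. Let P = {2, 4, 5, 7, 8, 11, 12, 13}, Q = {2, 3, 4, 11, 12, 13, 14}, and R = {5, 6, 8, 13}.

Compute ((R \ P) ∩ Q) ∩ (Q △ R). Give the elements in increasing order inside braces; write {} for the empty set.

R \ P = {6}
(R \ P) ∩ Q = {}
Q △ R = {2, 3, 4, 5, 6, 8, 11, 12, 14}
((R \ P) ∩ Q) ∩ (Q △ R) = {}

{}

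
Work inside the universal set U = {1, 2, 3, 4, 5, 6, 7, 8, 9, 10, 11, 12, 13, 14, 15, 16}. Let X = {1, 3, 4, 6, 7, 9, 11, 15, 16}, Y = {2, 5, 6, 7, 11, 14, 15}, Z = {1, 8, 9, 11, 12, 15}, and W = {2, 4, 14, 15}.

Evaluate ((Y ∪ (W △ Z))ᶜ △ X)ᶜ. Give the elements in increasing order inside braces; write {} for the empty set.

{2, 3, 5, 8, 12, 14, 16}

W △ Z = {1, 2, 4, 8, 9, 11, 12, 14}
Y ∪ (W △ Z) = {1, 2, 4, 5, 6, 7, 8, 9, 11, 12, 14, 15}
(Y ∪ (W △ Z))ᶜ = {3, 10, 13, 16}
(Y ∪ (W △ Z))ᶜ △ X = {1, 4, 6, 7, 9, 10, 11, 13, 15}
((Y ∪ (W △ Z))ᶜ △ X)ᶜ = {2, 3, 5, 8, 12, 14, 16}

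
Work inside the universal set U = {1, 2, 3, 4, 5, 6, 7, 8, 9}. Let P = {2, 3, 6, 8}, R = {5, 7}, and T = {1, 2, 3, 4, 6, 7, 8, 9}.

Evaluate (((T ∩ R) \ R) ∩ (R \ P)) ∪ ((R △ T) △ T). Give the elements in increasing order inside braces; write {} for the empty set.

T ∩ R = {7}
(T ∩ R) \ R = {}
R \ P = {5, 7}
((T ∩ R) \ R) ∩ (R \ P) = {}
R △ T = {1, 2, 3, 4, 5, 6, 8, 9}
(R △ T) △ T = {5, 7}
(((T ∩ R) \ R) ∩ (R \ P)) ∪ ((R △ T) △ T) = {5, 7}

{5, 7}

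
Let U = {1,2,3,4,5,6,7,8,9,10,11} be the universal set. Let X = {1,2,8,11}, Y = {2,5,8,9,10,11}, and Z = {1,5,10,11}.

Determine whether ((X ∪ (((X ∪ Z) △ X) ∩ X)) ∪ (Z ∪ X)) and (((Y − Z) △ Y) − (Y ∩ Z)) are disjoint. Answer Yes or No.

Yes

X ∪ Z = {1,2,5,8,10,11}
(X ∪ Z) △ X = {5,10}
((X ∪ Z) △ X) ∩ X = {}
X ∪ (((X ∪ Z) △ X) ∩ X) = {1,2,8,11}
Z ∪ X = {1,2,5,8,10,11}
(X ∪ (((X ∪ Z) △ X) ∩ X)) ∪ (Z ∪ X) = {1,2,5,8,10,11}
Y − Z = {2,8,9}
(Y − Z) △ Y = {5,10,11}
Y ∩ Z = {5,10,11}
((Y − Z) △ Y) − (Y ∩ Z) = {}
{1,2,5,8,10,11} and {} share no elements.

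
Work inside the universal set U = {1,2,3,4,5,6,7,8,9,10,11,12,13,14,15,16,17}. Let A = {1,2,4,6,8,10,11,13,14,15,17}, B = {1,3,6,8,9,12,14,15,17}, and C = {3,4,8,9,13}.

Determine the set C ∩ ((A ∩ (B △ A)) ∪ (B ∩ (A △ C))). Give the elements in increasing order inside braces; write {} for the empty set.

B △ A = {2,3,4,9,10,11,12,13}
A ∩ (B △ A) = {2,4,10,11,13}
A △ C = {1,2,3,6,9,10,11,14,15,17}
B ∩ (A △ C) = {1,3,6,9,14,15,17}
(A ∩ (B △ A)) ∪ (B ∩ (A △ C)) = {1,2,3,4,6,9,10,11,13,14,15,17}
C ∩ ((A ∩ (B △ A)) ∪ (B ∩ (A △ C))) = {3,4,9,13}

{3,4,9,13}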